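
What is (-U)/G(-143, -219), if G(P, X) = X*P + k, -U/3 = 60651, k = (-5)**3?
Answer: 181953/31192 ≈ 5.8333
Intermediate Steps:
k = -125
U = -181953 (U = -3*60651 = -181953)
G(P, X) = -125 + P*X (G(P, X) = X*P - 125 = P*X - 125 = -125 + P*X)
(-U)/G(-143, -219) = (-1*(-181953))/(-125 - 143*(-219)) = 181953/(-125 + 31317) = 181953/31192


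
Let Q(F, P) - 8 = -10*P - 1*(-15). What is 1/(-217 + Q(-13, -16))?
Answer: -1/34 ≈ -0.029412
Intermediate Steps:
Q(F, P) = 23 - 10*P (Q(F, P) = 8 + (-10*P - 1*(-15)) = 8 + (-10*P + 15) = 8 + (15 - 10*P) = 23 - 10*P)
1/(-217 + Q(-13, -16)) = 1/(-217 + (23 - 10*(-16))) = 1/(-217 + (23 + 160)) = 1/(-217 + 183) = 1/(-34) = -1/34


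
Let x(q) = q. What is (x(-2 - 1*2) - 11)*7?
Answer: -105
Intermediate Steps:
(x(-2 - 1*2) - 11)*7 = ((-2 - 1*2) - 11)*7 = ((-2 - 2) - 11)*7 = (-4 - 11)*7 = -15*7 = -105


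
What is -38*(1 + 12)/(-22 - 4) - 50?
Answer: -31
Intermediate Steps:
-38*(1 + 12)/(-22 - 4) - 50 = -494/(-26) - 50 = -494*(-1)/26 - 50 = -38*(-1/2) - 50 = 19 - 50 = -31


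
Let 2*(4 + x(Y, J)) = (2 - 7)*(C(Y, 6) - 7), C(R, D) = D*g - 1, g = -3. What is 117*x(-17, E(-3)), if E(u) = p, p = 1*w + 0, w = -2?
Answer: 7137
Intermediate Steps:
C(R, D) = -1 - 3*D (C(R, D) = D*(-3) - 1 = -3*D - 1 = -1 - 3*D)
p = -2 (p = 1*(-2) + 0 = -2 + 0 = -2)
E(u) = -2
x(Y, J) = 61 (x(Y, J) = -4 + ((2 - 7)*((-1 - 3*6) - 7))/2 = -4 + (-5*((-1 - 18) - 7))/2 = -4 + (-5*(-19 - 7))/2 = -4 + (-5*(-26))/2 = -4 + (½)*130 = -4 + 65 = 61)
117*x(-17, E(-3)) = 117*61 = 7137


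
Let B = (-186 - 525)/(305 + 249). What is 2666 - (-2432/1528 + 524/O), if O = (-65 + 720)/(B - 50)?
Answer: 716524352/264535 ≈ 2708.6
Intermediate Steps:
B = -711/554 ≈ -1.2834
O = -362870/28411 (O = (-65 + 720)/(-711/554 - 50) = 655/(-28411/554) = 655*(-554/28411) = -362870/28411 ≈ -12.772)
2666 - (-2432/1528 + 524/O) = 2666 - (-2432/1528 + 524/(-362870/28411)) = 2666 - (-2432*1/1528 + 524*(-28411/362870)) = 2666 - (-304/191 - 56822/1385) = 2666 - 1*(-11274042/264535) = 2666 + 11274042/264535 = 716524352/264535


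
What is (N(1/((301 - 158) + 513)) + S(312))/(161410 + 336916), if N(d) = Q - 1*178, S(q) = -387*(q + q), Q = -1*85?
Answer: -241751/498326 ≈ -0.48513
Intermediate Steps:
Q = -85
S(q) = -774*q
N(d) = -263 (N(d) = -85 - 1*178 = -85 - 178 = -263)
(N(1/((301 - 158) + 513)) + S(312))/(161410 + 336916) = (-263 - 774*312)/(161410 + 336916) = (-263 - 241488)/498326 = -241751*1/498326 = -241751/498326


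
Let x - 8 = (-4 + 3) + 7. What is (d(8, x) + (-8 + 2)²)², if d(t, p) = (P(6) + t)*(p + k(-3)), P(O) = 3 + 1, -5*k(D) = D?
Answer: 1115136/25 ≈ 44605.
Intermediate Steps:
k(D) = -D/5
x = 14 (x = 8 + ((-4 + 3) + 7) = 8 + (-1 + 7) = 8 + 6 = 14)
P(O) = 4
d(t, p) = (4 + t)*(⅗ + p) (d(t, p) = (4 + t)*(p - ⅕*(-3)) = (4 + t)*(p + ⅗) = (4 + t)*(⅗ + p))
(d(8, x) + (-8 + 2)²)² = ((12/5 + 4*14 + (⅗)*8 + 14*8) + (-8 + 2)²)² = ((12/5 + 56 + 24/5 + 112) + (-6)²)² = (876/5 + 36)² = (1056/5)² = 1115136/25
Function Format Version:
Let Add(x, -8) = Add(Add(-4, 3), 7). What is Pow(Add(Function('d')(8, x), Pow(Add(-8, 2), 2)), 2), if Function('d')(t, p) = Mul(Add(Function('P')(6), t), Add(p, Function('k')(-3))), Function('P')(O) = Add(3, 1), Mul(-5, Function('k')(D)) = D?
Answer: Rational(1115136, 25) ≈ 44605.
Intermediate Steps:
Function('k')(D) = Mul(Rational(-1, 5), D)
x = 14 (x = Add(8, Add(Add(-4, 3), 7)) = Add(8, Add(-1, 7)) = Add(8, 6) = 14)
Function('P')(O) = 4
Function('d')(t, p) = Mul(Add(4, t), Add(Rational(3, 5), p)) (Function('d')(t, p) = Mul(Add(4, t), Add(p, Mul(Rational(-1, 5), -3))) = Mul(Add(4, t), Add(p, Rational(3, 5))) = Mul(Add(4, t), Add(Rational(3, 5), p)))
Pow(Add(Function('d')(8, x), Pow(Add(-8, 2), 2)), 2) = Pow(Add(Add(Rational(12, 5), Mul(4, 14), Mul(Rational(3, 5), 8), Mul(14, 8)), Pow(Add(-8, 2), 2)), 2) = Pow(Add(Add(Rational(12, 5), 56, Rational(24, 5), 112), Pow(-6, 2)), 2) = Pow(Add(Rational(876, 5), 36), 2) = Pow(Rational(1056, 5), 2) = Rational(1115136, 25)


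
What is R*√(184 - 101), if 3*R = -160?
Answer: -160*√83/3 ≈ -485.89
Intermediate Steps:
R = -160/3 (R = (⅓)*(-160) = -160/3 ≈ -53.333)
R*√(184 - 101) = -160*√(184 - 101)/3 = -160*√83/3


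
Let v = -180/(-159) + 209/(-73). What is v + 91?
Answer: 345382/3869 ≈ 89.269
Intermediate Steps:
v = -6697/3869 (v = -180*(-1/159) + 209*(-1/73) = 60/53 - 209/73 = -6697/3869 ≈ -1.7309)
v + 91 = -6697/3869 + 91 = 345382/3869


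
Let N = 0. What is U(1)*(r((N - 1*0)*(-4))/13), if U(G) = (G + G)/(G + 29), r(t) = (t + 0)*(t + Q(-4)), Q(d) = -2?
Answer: 0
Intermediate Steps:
r(t) = t*(-2 + t) (r(t) = (t + 0)*(t - 2) = t*(-2 + t))
U(G) = 2*G/(29 + G) (U(G) = (2*G)/(29 + G) = 2*G/(29 + G))
U(1)*(r((N - 1*0)*(-4))/13) = (2*1/(29 + 1))*((((0 - 1*0)*(-4))*(-2 + (0 - 1*0)*(-4)))/13) = (2*1/30)*((((0 + 0)*(-4))*(-2 + (0 + 0)*(-4)))*(1/13)) = (2*1*(1/30))*(((0*(-4))*(-2 + 0*(-4)))*(1/13)) = ((0*(-2 + 0))*(1/13))/15 = ((0*(-2))*(1/13))/15 = (0*(1/13))/15 = (1/15)*0 = 0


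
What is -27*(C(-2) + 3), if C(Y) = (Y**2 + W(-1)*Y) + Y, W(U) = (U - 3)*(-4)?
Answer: 729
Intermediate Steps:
W(U) = 12 - 4*U (W(U) = (-3 + U)*(-4) = 12 - 4*U)
C(Y) = Y**2 + 17*Y (C(Y) = (Y**2 + (12 - 4*(-1))*Y) + Y = (Y**2 + (12 + 4)*Y) + Y = (Y**2 + 16*Y) + Y = Y**2 + 17*Y)
-27*(C(-2) + 3) = -27*(-2*(17 - 2) + 3) = -27*(-2*15 + 3) = -27*(-30 + 3) = -27*(-27) = 729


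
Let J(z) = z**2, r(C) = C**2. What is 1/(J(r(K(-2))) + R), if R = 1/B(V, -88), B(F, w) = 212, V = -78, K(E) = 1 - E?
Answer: 212/17173 ≈ 0.012345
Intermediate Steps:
R = 1/212 ≈ 0.0047170
1/(J(r(K(-2))) + R) = 1/(((1 - 1*(-2))**2)**2 + 1/212) = 1/(((1 + 2)**2)**2 + 1/212) = 1/((3**2)**2 + 1/212) = 1/(9**2 + 1/212) = 1/(81 + 1/212) = 1/(17173/212) = 212/17173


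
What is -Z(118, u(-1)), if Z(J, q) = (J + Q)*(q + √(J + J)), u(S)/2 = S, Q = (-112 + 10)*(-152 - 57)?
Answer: 42872 - 42872*√59 ≈ -2.8643e+5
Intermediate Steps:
Q = 21318 (Q = -102*(-209) = 21318)
u(S) = 2*S
Z(J, q) = (21318 + J)*(q + √2*√J) (Z(J, q) = (J + 21318)*(q + √(J + J)) = (21318 + J)*(q + √(2*J)) = (21318 + J)*(q + √2*√J))
-Z(118, u(-1)) = -(21318*(2*(-1)) + 118*(2*(-1)) + √2*118^(3/2) + 21318*√2*√118) = -(21318*(-2) + 118*(-2) + √2*(118*√118) + 42636*√59) = -(-42636 - 236 + 236*√59 + 42636*√59) = -(-42872 + 42872*√59) = 42872 - 42872*√59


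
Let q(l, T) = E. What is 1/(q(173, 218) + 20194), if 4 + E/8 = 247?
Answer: 1/22138 ≈ 4.5171e-5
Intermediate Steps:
E = 1944 (E = -32 + 8*247 = -32 + 1976 = 1944)
q(l, T) = 1944
1/(q(173, 218) + 20194) = 1/(1944 + 20194) = 1/22138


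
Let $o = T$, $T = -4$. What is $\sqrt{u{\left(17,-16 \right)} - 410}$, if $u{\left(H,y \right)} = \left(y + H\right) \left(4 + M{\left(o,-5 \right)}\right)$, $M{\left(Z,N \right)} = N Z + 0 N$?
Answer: $i \sqrt{386} \approx 19.647 i$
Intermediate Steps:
$o = -4$
$M{\left(Z,N \right)} = N Z$ ($M{\left(Z,N \right)} = N Z + 0 = N Z$)
$u{\left(H,y \right)} = 24 H + 24 y$ ($u{\left(H,y \right)} = \left(y + H\right) \left(4 - -20\right) = \left(H + y\right) \left(4 + 20\right) = \left(H + y\right) 24 = 24 H + 24 y$)
$\sqrt{u{\left(17,-16 \right)} - 410} = \sqrt{\left(24 \cdot 17 + 24 \left(-16\right)\right) - 410} = \sqrt{\left(408 - 384\right) - 410} = \sqrt{24 - 410} = \sqrt{-386} = i \sqrt{386}$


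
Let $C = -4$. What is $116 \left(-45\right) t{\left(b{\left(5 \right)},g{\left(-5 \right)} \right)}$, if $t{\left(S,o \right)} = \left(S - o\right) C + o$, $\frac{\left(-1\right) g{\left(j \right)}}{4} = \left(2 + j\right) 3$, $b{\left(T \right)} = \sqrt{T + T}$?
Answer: $-939600 + 20880 \sqrt{10} \approx -8.7357 \cdot 10^{5}$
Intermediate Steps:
$b{\left(T \right)} = \sqrt{2} \sqrt{T}$ ($b{\left(T \right)} = \sqrt{2 T} = \sqrt{2} \sqrt{T}$)
$g{\left(j \right)} = -24 - 12 j$ ($g{\left(j \right)} = - 4 \left(2 + j\right) 3 = - 4 \left(6 + 3 j\right) = -24 - 12 j$)
$t{\left(S,o \right)} = - 4 S + 5 o$ ($t{\left(S,o \right)} = \left(S - o\right) \left(-4\right) + o = \left(- 4 S + 4 o\right) + o = - 4 S + 5 o$)
$116 \left(-45\right) t{\left(b{\left(5 \right)},g{\left(-5 \right)} \right)} = 116 \left(-45\right) \left(- 4 \sqrt{2} \sqrt{5} + 5 \left(-24 - -60\right)\right) = - 5220 \left(- 4 \sqrt{10} + 5 \left(-24 + 60\right)\right) = - 5220 \left(- 4 \sqrt{10} + 5 \cdot 36\right) = - 5220 \left(- 4 \sqrt{10} + 180\right) = - 5220 \left(180 - 4 \sqrt{10}\right) = -939600 + 20880 \sqrt{10}$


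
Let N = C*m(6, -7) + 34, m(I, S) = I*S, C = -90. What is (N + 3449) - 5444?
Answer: 1819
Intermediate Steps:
N = 3814 (N = -540*(-7) + 34 = -90*(-42) + 34 = 3780 + 34 = 3814)
(N + 3449) - 5444 = (3814 + 3449) - 5444 = 7263 - 5444 = 1819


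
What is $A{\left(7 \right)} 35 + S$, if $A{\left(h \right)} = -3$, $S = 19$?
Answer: $-86$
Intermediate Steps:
$A{\left(7 \right)} 35 + S = \left(-3\right) 35 + 19 = -105 + 19 = -86$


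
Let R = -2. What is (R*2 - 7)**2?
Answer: 121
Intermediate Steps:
(R*2 - 7)**2 = (-2*2 - 7)**2 = (-4 - 7)**2 = (-11)**2 = 121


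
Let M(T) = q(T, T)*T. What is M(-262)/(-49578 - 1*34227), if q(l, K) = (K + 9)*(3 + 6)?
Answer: -198858/27935 ≈ -7.1186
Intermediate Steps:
q(l, K) = 81 + 9*K (q(l, K) = (9 + K)*9 = 81 + 9*K)
M(T) = T*(81 + 9*T) (M(T) = (81 + 9*T)*T = T*(81 + 9*T))
M(-262)/(-49578 - 1*34227) = (9*(-262)*(9 - 262))/(-49578 - 1*34227) = (9*(-262)*(-253))/(-49578 - 34227) = 596574/(-83805) = 596574*(-1/83805) = -198858/27935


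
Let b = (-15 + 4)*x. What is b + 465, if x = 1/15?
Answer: 6964/15 ≈ 464.27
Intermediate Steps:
x = 1/15 ≈ 0.066667
b = -11/15 (b = (-15 + 4)*(1/15) = -11*1/15 = -11/15 ≈ -0.73333)
b + 465 = -11/15 + 465 = 6964/15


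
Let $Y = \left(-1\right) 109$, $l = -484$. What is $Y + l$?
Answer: $-593$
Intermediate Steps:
$Y = -109$
$Y + l = -109 - 484 = -593$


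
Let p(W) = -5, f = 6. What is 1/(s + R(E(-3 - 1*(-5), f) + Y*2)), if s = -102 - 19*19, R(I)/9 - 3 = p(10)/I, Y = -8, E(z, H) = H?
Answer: -2/863 ≈ -0.0023175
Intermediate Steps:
R(I) = 27 - 45/I (R(I) = 27 + 9*(-5/I) = 27 - 45/I)
s = -463 (s = -102 - 361 = -463)
1/(s + R(E(-3 - 1*(-5), f) + Y*2)) = 1/(-463 + (27 - 45/(6 - 8*2))) = 1/(-463 + (27 - 45/(6 - 16))) = 1/(-463 + (27 - 45/(-10))) = 1/(-463 + (27 - 45*(-⅒))) = 1/(-463 + (27 + 9/2)) = 1/(-463 + 63/2) = 1/(-863/2) = -2/863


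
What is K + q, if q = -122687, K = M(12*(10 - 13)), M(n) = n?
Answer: -122723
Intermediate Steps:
K = -36 (K = 12*(10 - 13) = 12*(-3) = -36)
K + q = -36 - 122687 = -122723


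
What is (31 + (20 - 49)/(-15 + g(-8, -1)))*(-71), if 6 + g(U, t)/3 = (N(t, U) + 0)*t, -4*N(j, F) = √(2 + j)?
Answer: -292165/129 ≈ -2264.8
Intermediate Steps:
N(j, F) = -√(2 + j)/4
g(U, t) = -18 - 3*t*√(2 + t)/4 (g(U, t) = -18 + 3*((-√(2 + t)/4 + 0)*t) = -18 + 3*((-√(2 + t)/4)*t) = -18 + 3*(-t*√(2 + t)/4) = -18 - 3*t*√(2 + t)/4)
(31 + (20 - 49)/(-15 + g(-8, -1)))*(-71) = (31 + (20 - 49)/(-15 + (-18 - ¾*(-1)*√(2 - 1))))*(-71) = (31 - 29/(-15 + (-18 - ¾*(-1)*√1)))*(-71) = (31 - 29/(-15 + (-18 - ¾*(-1)*1)))*(-71) = (31 - 29/(-15 + (-18 + ¾)))*(-71) = (31 - 29/(-15 - 69/4))*(-71) = (31 - 29/(-129/4))*(-71) = (31 - 29*(-4/129))*(-71) = (31 + 116/129)*(-71) = (4115/129)*(-71) = -292165/129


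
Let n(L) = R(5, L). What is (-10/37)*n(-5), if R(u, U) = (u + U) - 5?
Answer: 50/37 ≈ 1.3514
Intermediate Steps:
R(u, U) = -5 + U + u (R(u, U) = (U + u) - 5 = -5 + U + u)
n(L) = L (n(L) = -5 + L + 5 = L)
(-10/37)*n(-5) = -10/37*(-5) = 50/37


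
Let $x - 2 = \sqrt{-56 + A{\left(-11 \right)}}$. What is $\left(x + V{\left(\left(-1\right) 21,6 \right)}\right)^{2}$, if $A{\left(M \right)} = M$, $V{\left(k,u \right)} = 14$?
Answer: $\left(16 + i \sqrt{67}\right)^{2} \approx 189.0 + 261.93 i$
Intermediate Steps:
$x = 2 + i \sqrt{67}$ ($x = 2 + \sqrt{-56 - 11} = 2 + \sqrt{-67} = 2 + i \sqrt{67} \approx 2.0 + 8.1853 i$)
$\left(x + V{\left(\left(-1\right) 21,6 \right)}\right)^{2} = \left(\left(2 + i \sqrt{67}\right) + 14\right)^{2} = \left(16 + i \sqrt{67}\right)^{2}$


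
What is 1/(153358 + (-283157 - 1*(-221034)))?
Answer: 1/91235 ≈ 1.0961e-5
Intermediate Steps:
1/(153358 + (-283157 - 1*(-221034))) = 1/(153358 + (-283157 + 221034)) = 1/(153358 - 62123) = 1/91235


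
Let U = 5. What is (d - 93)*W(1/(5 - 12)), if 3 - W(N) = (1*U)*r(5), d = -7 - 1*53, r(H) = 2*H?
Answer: 7191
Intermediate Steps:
d = -60 (d = -7 - 53 = -60)
W(N) = -47 (W(N) = 3 - 1*5*2*5 = 3 - 5*10 = 3 - 1*50 = 3 - 50 = -47)
(d - 93)*W(1/(5 - 12)) = (-60 - 93)*(-47) = -153*(-47) = 7191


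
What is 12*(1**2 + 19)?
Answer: 240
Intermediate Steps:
12*(1**2 + 19) = 12*(1 + 19) = 12*20 = 240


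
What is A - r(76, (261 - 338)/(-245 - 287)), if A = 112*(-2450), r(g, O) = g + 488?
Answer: -274964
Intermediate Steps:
r(g, O) = 488 + g
A = -274400
A - r(76, (261 - 338)/(-245 - 287)) = -274400 - (488 + 76) = -274400 - 1*564 = -274400 - 564 = -274964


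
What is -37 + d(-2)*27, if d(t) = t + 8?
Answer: 125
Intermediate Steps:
d(t) = 8 + t
-37 + d(-2)*27 = -37 + (8 - 2)*27 = -37 + 6*27 = -37 + 162 = 125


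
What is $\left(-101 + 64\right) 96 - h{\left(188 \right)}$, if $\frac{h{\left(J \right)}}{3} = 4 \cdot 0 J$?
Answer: $-3552$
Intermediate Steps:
$h{\left(J \right)} = 0$ ($h{\left(J \right)} = 3 \cdot 4 \cdot 0 J = 3 \cdot 0 J = 3 \cdot 0 = 0$)
$\left(-101 + 64\right) 96 - h{\left(188 \right)} = \left(-101 + 64\right) 96 - 0 = \left(-37\right) 96 + 0 = -3552 + 0 = -3552$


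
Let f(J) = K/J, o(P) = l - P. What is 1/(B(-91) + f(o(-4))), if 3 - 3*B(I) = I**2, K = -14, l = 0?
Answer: -6/16577 ≈ -0.00036195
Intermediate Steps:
o(P) = -P (o(P) = 0 - P = -P)
B(I) = 1 - I**2/3
f(J) = -14/J
1/(B(-91) + f(o(-4))) = 1/((1 - 1/3*(-91)**2) - 14/((-1*(-4)))) = 1/((1 - 1/3*8281) - 14/4) = 1/((1 - 8281/3) - 14*1/4) = 1/(-8278/3 - 7/2) = 1/(-16577/6) = -6/16577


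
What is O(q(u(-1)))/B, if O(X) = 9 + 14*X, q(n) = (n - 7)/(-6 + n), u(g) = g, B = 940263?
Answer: 25/940263 ≈ 2.6588e-5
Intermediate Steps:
q(n) = (-7 + n)/(-6 + n)
O(q(u(-1)))/B = (9 + 14*((-7 - 1)/(-6 - 1)))/940263 = (9 + 14*(-8/(-7)))*(1/940263) = (9 + 14*(-⅐*(-8)))*(1/940263) = (9 + 14*(8/7))*(1/940263) = (9 + 16)*(1/940263) = 25*(1/940263) = 25/940263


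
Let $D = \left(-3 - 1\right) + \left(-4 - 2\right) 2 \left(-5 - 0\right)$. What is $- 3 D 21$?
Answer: $-3528$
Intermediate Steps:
$D = 56$ ($D = \left(-3 - 1\right) + \left(-6\right) 2 \left(-5 + 0\right) = -4 - -60 = -4 + 60 = 56$)
$- 3 D 21 = \left(-3\right) 56 \cdot 21 = \left(-168\right) 21 = -3528$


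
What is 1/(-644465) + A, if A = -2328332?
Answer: -1500528482381/644465 ≈ -2.3283e+6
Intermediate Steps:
1/(-644465) + A = 1/(-644465) - 2328332 = -1/644465 - 2328332 = -1500528482381/644465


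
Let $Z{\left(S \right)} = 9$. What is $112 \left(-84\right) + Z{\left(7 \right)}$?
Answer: $-9399$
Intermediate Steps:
$112 \left(-84\right) + Z{\left(7 \right)} = 112 \left(-84\right) + 9 = -9408 + 9 = -9399$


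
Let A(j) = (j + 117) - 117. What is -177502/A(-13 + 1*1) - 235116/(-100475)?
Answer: 8918667421/602850 ≈ 14794.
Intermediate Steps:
A(j) = j (A(j) = (117 + j) - 117 = j)
-177502/A(-13 + 1*1) - 235116/(-100475) = -177502/(-13 + 1*1) - 235116/(-100475) = -177502/(-13 + 1) - 235116*(-1/100475) = -177502/(-12) + 235116/100475 = -177502*(-1/12) + 235116/100475 = 88751/6 + 235116/100475 = 8918667421/602850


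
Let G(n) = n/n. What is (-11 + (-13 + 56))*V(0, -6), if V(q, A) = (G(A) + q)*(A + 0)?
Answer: -192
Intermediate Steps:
G(n) = 1
V(q, A) = A*(1 + q) (V(q, A) = (1 + q)*(A + 0) = (1 + q)*A = A*(1 + q))
(-11 + (-13 + 56))*V(0, -6) = (-11 + (-13 + 56))*(-6*(1 + 0)) = (-11 + 43)*(-6*1) = 32*(-6) = -192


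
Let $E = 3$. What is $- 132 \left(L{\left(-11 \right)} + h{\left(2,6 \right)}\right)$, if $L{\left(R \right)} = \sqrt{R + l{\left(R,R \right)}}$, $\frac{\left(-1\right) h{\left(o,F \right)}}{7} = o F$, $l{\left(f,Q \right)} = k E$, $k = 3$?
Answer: $11088 - 132 i \sqrt{2} \approx 11088.0 - 186.68 i$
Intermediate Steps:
$l{\left(f,Q \right)} = 9$ ($l{\left(f,Q \right)} = 3 \cdot 3 = 9$)
$h{\left(o,F \right)} = - 7 F o$ ($h{\left(o,F \right)} = - 7 o F = - 7 F o$)
$L{\left(R \right)} = \sqrt{9 + R}$ ($L{\left(R \right)} = \sqrt{R + 9} = \sqrt{9 + R}$)
$- 132 \left(L{\left(-11 \right)} + h{\left(2,6 \right)}\right) = - 132 \left(\sqrt{9 - 11} - 42 \cdot 2\right) = - 132 \left(\sqrt{-2} - 84\right) = - 132 \left(i \sqrt{2} - 84\right) = - 132 \left(-84 + i \sqrt{2}\right) = 11088 - 132 i \sqrt{2}$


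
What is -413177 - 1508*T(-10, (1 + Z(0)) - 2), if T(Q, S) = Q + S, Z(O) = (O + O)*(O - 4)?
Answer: -396589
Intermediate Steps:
Z(O) = 2*O*(-4 + O) (Z(O) = (2*O)*(-4 + O) = 2*O*(-4 + O))
-413177 - 1508*T(-10, (1 + Z(0)) - 2) = -413177 - 1508*(-10 + ((1 + 2*0*(-4 + 0)) - 2)) = -413177 - 1508*(-10 + ((1 + 2*0*(-4)) - 2)) = -413177 - 1508*(-10 + ((1 + 0) - 2)) = -413177 - 1508*(-10 + (1 - 2)) = -413177 - 1508*(-10 - 1) = -413177 - 1508*(-11) = -413177 + 16588 = -396589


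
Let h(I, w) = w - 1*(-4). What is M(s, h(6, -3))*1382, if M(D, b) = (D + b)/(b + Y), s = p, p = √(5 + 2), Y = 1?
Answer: 691 + 691*√7 ≈ 2519.2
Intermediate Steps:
p = √7 ≈ 2.6458
s = √7 ≈ 2.6458
h(I, w) = 4 + w (h(I, w) = w + 4 = 4 + w)
M(D, b) = (D + b)/(1 + b) (M(D, b) = (D + b)/(b + 1) = (D + b)/(1 + b))
M(s, h(6, -3))*1382 = ((√7 + (4 - 3))/(1 + (4 - 3)))*1382 = ((√7 + 1)/(1 + 1))*1382 = ((1 + √7)/2)*1382 = (½ + √7/2)*1382 = 691 + 691*√7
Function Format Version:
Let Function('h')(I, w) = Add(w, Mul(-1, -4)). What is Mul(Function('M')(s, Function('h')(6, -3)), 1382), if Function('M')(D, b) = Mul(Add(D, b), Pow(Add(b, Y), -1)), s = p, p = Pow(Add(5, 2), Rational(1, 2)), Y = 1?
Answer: Add(691, Mul(691, Pow(7, Rational(1, 2)))) ≈ 2519.2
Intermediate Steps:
p = Pow(7, Rational(1, 2)) ≈ 2.6458
s = Pow(7, Rational(1, 2)) ≈ 2.6458
Function('h')(I, w) = Add(4, w) (Function('h')(I, w) = Add(w, 4) = Add(4, w))
Function('M')(D, b) = Mul(Pow(Add(1, b), -1), Add(D, b)) (Function('M')(D, b) = Mul(Add(D, b), Pow(Add(b, 1), -1)) = Mul(Add(D, b), Pow(Add(1, b), -1)) = Mul(Pow(Add(1, b), -1), Add(D, b)))
Mul(Function('M')(s, Function('h')(6, -3)), 1382) = Mul(Mul(Pow(Add(1, Add(4, -3)), -1), Add(Pow(7, Rational(1, 2)), Add(4, -3))), 1382) = Mul(Mul(Pow(Add(1, 1), -1), Add(Pow(7, Rational(1, 2)), 1)), 1382) = Mul(Mul(Pow(2, -1), Add(1, Pow(7, Rational(1, 2)))), 1382) = Mul(Mul(Rational(1, 2), Add(1, Pow(7, Rational(1, 2)))), 1382) = Mul(Add(Rational(1, 2), Mul(Rational(1, 2), Pow(7, Rational(1, 2)))), 1382) = Add(691, Mul(691, Pow(7, Rational(1, 2))))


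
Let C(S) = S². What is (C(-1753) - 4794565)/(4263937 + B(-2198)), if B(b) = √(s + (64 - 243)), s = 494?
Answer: -2225775114/5512783123 + 1566*√35/5512783123 ≈ -0.40375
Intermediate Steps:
B(b) = 3*√35 (B(b) = √(494 + (64 - 243)) = √(494 - 179) = √315 = 3*√35)
(C(-1753) - 4794565)/(4263937 + B(-2198)) = ((-1753)² - 4794565)/(4263937 + 3*√35) = (3073009 - 4794565)/(4263937 + 3*√35) = -1721556/(4263937 + 3*√35)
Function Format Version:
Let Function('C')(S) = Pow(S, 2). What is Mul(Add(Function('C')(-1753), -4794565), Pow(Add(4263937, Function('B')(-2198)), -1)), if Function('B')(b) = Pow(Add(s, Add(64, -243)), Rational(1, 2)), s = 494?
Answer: Add(Rational(-2225775114, 5512783123), Mul(Rational(1566, 5512783123), Pow(35, Rational(1, 2)))) ≈ -0.40375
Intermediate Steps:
Function('B')(b) = Mul(3, Pow(35, Rational(1, 2))) (Function('B')(b) = Pow(Add(494, Add(64, -243)), Rational(1, 2)) = Pow(Add(494, -179), Rational(1, 2)) = Pow(315, Rational(1, 2)) = Mul(3, Pow(35, Rational(1, 2))))
Mul(Add(Function('C')(-1753), -4794565), Pow(Add(4263937, Function('B')(-2198)), -1)) = Mul(Add(Pow(-1753, 2), -4794565), Pow(Add(4263937, Mul(3, Pow(35, Rational(1, 2)))), -1)) = Mul(Add(3073009, -4794565), Pow(Add(4263937, Mul(3, Pow(35, Rational(1, 2)))), -1)) = Mul(-1721556, Pow(Add(4263937, Mul(3, Pow(35, Rational(1, 2)))), -1))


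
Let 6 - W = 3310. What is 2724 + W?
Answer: -580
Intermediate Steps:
W = -3304 (W = 6 - 1*3310 = 6 - 3310 = -3304)
2724 + W = 2724 - 3304 = -580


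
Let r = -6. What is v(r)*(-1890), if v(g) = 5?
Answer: -9450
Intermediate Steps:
v(r)*(-1890) = 5*(-1890) = -9450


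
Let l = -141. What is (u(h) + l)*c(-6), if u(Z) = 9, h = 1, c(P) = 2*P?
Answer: 1584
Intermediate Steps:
(u(h) + l)*c(-6) = (9 - 141)*(2*(-6)) = -132*(-12) = 1584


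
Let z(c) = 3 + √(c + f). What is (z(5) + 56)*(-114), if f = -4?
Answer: -6840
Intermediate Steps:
z(c) = 3 + √(-4 + c) (z(c) = 3 + √(c - 4) = 3 + √(-4 + c))
(z(5) + 56)*(-114) = ((3 + √(-4 + 5)) + 56)*(-114) = ((3 + √1) + 56)*(-114) = ((3 + 1) + 56)*(-114) = (4 + 56)*(-114) = 60*(-114) = -6840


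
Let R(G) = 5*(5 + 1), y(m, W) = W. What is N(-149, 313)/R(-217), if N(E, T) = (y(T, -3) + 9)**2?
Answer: 6/5 ≈ 1.2000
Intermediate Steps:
R(G) = 30 (R(G) = 5*6 = 30)
N(E, T) = 36 (N(E, T) = (-3 + 9)**2 = 6**2 = 36)
N(-149, 313)/R(-217) = 36/30 = 36*(1/30) = 6/5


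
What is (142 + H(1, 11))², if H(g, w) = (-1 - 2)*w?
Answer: 11881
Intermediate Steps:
H(g, w) = -3*w
(142 + H(1, 11))² = (142 - 3*11)² = (142 - 33)² = 109² = 11881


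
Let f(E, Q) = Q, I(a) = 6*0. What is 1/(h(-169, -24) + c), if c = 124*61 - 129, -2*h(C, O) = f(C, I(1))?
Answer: 1/7435 ≈ 0.00013450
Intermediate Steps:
I(a) = 0
h(C, O) = 0 (h(C, O) = -½*0 = 0)
c = 7435 (c = 7564 - 129 = 7435)
1/(h(-169, -24) + c) = 1/(0 + 7435) = 1/7435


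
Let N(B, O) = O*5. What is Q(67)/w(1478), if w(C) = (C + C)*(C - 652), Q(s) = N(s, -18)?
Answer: -45/1220828 ≈ -3.6860e-5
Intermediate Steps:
N(B, O) = 5*O
Q(s) = -90 (Q(s) = 5*(-18) = -90)
w(C) = 2*C*(-652 + C) (w(C) = (2*C)*(-652 + C) = 2*C*(-652 + C))
Q(67)/w(1478) = -90*1/(2956*(-652 + 1478)) = -90/(2*1478*826) = -90/2441656 = -90*1/2441656 = -45/1220828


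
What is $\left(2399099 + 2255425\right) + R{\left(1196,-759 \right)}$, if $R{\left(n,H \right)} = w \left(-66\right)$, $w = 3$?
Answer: $4654326$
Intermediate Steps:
$R{\left(n,H \right)} = -198$ ($R{\left(n,H \right)} = 3 \left(-66\right) = -198$)
$\left(2399099 + 2255425\right) + R{\left(1196,-759 \right)} = \left(2399099 + 2255425\right) - 198 = 4654524 - 198 = 4654326$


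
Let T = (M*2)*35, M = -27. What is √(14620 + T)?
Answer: √12730 ≈ 112.83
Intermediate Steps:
T = -1890 (T = -27*2*35 = -54*35 = -1890)
√(14620 + T) = √(14620 - 1890) = √12730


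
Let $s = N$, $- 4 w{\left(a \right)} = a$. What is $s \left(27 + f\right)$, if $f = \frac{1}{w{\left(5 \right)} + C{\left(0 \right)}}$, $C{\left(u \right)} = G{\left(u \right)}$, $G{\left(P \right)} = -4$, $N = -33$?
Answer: $- \frac{6193}{7} \approx -884.71$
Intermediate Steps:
$w{\left(a \right)} = - \frac{a}{4}$
$s = -33$
$C{\left(u \right)} = -4$
$f = - \frac{4}{21}$ ($f = \frac{1}{\left(- \frac{1}{4}\right) 5 - 4} = \frac{1}{- \frac{5}{4} - 4} = \frac{1}{- \frac{21}{4}} = - \frac{4}{21} \approx -0.19048$)
$s \left(27 + f\right) = - 33 \left(27 - \frac{4}{21}\right) = \left(-33\right) \frac{563}{21} = - \frac{6193}{7}$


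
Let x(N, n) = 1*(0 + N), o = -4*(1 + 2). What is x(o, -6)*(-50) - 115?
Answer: 485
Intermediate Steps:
o = -12 (o = -4*3 = -12)
x(N, n) = N (x(N, n) = 1*N = N)
x(o, -6)*(-50) - 115 = -12*(-50) - 115 = 600 - 115 = 485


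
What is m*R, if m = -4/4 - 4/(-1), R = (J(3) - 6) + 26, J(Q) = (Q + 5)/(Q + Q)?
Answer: 64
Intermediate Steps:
J(Q) = (5 + Q)/(2*Q) (J(Q) = (5 + Q)/((2*Q)) = (1/(2*Q))*(5 + Q) = (5 + Q)/(2*Q))
R = 64/3 (R = ((½)*(5 + 3)/3 - 6) + 26 = ((½)*(⅓)*8 - 6) + 26 = (4/3 - 6) + 26 = -14/3 + 26 = 64/3 ≈ 21.333)
m = 3 (m = -4*¼ - 4*(-1) = -1 + 4 = 3)
m*R = 3*(64/3) = 64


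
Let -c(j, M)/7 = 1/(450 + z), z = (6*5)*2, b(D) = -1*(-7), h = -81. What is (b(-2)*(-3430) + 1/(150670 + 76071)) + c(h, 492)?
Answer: -2776467805777/115637910 ≈ -24010.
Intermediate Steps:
b(D) = 7
z = 60 (z = 30*2 = 60)
c(j, M) = -7/510 (c(j, M) = -7/(450 + 60) = -7/510)
(b(-2)*(-3430) + 1/(150670 + 76071)) + c(h, 492) = (7*(-3430) + 1/(150670 + 76071)) - 7/510 = (-24010 + 1/226741) - 7/510 = -5444051409/226741 - 7/510 = -2776467805777/115637910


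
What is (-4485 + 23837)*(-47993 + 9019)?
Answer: -754224848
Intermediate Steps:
(-4485 + 23837)*(-47993 + 9019) = 19352*(-38974) = -754224848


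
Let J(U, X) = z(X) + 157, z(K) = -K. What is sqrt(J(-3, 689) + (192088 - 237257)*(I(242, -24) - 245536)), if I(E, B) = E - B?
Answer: sqrt(11078600098) ≈ 1.0525e+5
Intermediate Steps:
J(U, X) = 157 - X (J(U, X) = -X + 157 = 157 - X)
sqrt(J(-3, 689) + (192088 - 237257)*(I(242, -24) - 245536)) = sqrt((157 - 1*689) + (192088 - 237257)*((242 - 1*(-24)) - 245536)) = sqrt((157 - 689) - 45169*((242 + 24) - 245536)) = sqrt(-532 - 45169*(266 - 245536)) = sqrt(-532 - 45169*(-245270)) = sqrt(-532 + 11078600630) = sqrt(11078600098)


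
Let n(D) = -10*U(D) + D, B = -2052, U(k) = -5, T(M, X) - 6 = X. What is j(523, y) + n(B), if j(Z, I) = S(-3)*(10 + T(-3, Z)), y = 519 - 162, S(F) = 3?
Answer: -385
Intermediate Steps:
T(M, X) = 6 + X
y = 357
j(Z, I) = 48 + 3*Z (j(Z, I) = 3*(10 + (6 + Z)) = 3*(16 + Z) = 48 + 3*Z)
n(D) = 50 + D (n(D) = -10*(-5) + D = 50 + D)
j(523, y) + n(B) = (48 + 3*523) + (50 - 2052) = (48 + 1569) - 2002 = 1617 - 2002 = -385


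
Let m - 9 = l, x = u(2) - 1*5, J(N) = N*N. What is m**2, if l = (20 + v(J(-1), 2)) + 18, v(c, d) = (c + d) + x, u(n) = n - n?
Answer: 2025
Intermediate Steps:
u(n) = 0
J(N) = N**2
x = -5 (x = 0 - 1*5 = 0 - 5 = -5)
v(c, d) = -5 + c + d (v(c, d) = (c + d) - 5 = -5 + c + d)
l = 36 (l = (20 + (-5 + (-1)**2 + 2)) + 18 = (20 + (-5 + 1 + 2)) + 18 = (20 - 2) + 18 = 18 + 18 = 36)
m = 45 (m = 9 + 36 = 45)
m**2 = 45**2 = 2025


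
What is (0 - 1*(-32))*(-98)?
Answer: -3136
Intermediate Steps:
(0 - 1*(-32))*(-98) = (0 + 32)*(-98) = 32*(-98) = -3136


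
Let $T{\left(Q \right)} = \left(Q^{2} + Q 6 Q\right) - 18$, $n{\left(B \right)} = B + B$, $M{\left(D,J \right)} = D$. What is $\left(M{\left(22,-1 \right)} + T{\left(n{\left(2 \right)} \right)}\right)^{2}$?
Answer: $13456$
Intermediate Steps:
$n{\left(B \right)} = 2 B$
$T{\left(Q \right)} = -18 + 7 Q^{2}$ ($T{\left(Q \right)} = \left(Q^{2} + 6 Q Q\right) - 18 = \left(Q^{2} + 6 Q^{2}\right) - 18 = 7 Q^{2} - 18 = -18 + 7 Q^{2}$)
$\left(M{\left(22,-1 \right)} + T{\left(n{\left(2 \right)} \right)}\right)^{2} = \left(22 - \left(18 - 7 \left(2 \cdot 2\right)^{2}\right)\right)^{2} = \left(22 - \left(18 - 7 \cdot 4^{2}\right)\right)^{2} = \left(22 + \left(-18 + 7 \cdot 16\right)\right)^{2} = \left(22 + \left(-18 + 112\right)\right)^{2} = \left(22 + 94\right)^{2} = 116^{2} = 13456$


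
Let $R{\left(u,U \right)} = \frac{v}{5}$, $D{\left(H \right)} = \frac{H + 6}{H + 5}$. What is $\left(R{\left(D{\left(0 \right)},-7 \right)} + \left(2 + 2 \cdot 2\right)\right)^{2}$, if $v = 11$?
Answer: $\frac{1681}{25} \approx 67.24$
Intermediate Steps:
$D{\left(H \right)} = \frac{6 + H}{5 + H}$
$R{\left(u,U \right)} = \frac{11}{5}$
$\left(R{\left(D{\left(0 \right)},-7 \right)} + \left(2 + 2 \cdot 2\right)\right)^{2} = \left(\frac{11}{5} + \left(2 + 2 \cdot 2\right)\right)^{2} = \left(\frac{11}{5} + \left(2 + 4\right)\right)^{2} = \left(\frac{11}{5} + 6\right)^{2} = \left(\frac{41}{5}\right)^{2} = \frac{1681}{25}$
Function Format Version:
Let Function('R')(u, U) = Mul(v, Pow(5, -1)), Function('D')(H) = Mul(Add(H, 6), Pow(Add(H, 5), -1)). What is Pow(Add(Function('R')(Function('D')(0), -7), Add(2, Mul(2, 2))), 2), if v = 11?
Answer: Rational(1681, 25) ≈ 67.240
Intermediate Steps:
Function('D')(H) = Mul(Pow(Add(5, H), -1), Add(6, H)) (Function('D')(H) = Mul(Add(6, H), Pow(Add(5, H), -1)) = Mul(Pow(Add(5, H), -1), Add(6, H)))
Function('R')(u, U) = Rational(11, 5) (Function('R')(u, U) = Mul(11, Pow(5, -1)) = Mul(11, Rational(1, 5)) = Rational(11, 5))
Pow(Add(Function('R')(Function('D')(0), -7), Add(2, Mul(2, 2))), 2) = Pow(Add(Rational(11, 5), Add(2, Mul(2, 2))), 2) = Pow(Add(Rational(11, 5), Add(2, 4)), 2) = Pow(Add(Rational(11, 5), 6), 2) = Pow(Rational(41, 5), 2) = Rational(1681, 25)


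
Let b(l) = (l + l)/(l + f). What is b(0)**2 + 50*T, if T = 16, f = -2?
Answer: 800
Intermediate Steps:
b(l) = 2*l/(-2 + l) (b(l) = (l + l)/(l - 2) = (2*l)/(-2 + l) = 2*l/(-2 + l))
b(0)**2 + 50*T = (2*0/(-2 + 0))**2 + 50*16 = (2*0/(-2))**2 + 800 = (2*0*(-1/2))**2 + 800 = 0**2 + 800 = 0 + 800 = 800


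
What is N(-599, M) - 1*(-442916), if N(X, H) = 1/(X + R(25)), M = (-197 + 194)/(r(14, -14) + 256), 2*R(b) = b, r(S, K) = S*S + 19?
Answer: 519540466/1173 ≈ 4.4292e+5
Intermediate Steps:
r(S, K) = 19 + S² (r(S, K) = S² + 19 = 19 + S²)
R(b) = b/2
M = -1/157 (M = (-197 + 194)/((19 + 14²) + 256) = -3/((19 + 196) + 256) = -3/(215 + 256) = -3/471 = -3*1/471 = -1/157 ≈ -0.0063694)
N(X, H) = 1/(25/2 + X) (N(X, H) = 1/(X + (½)*25) = 1/(X + 25/2) = 1/(25/2 + X))
N(-599, M) - 1*(-442916) = 2/(25 + 2*(-599)) - 1*(-442916) = 2/(25 - 1198) + 442916 = 2/(-1173) + 442916 = 2*(-1/1173) + 442916 = -2/1173 + 442916 = 519540466/1173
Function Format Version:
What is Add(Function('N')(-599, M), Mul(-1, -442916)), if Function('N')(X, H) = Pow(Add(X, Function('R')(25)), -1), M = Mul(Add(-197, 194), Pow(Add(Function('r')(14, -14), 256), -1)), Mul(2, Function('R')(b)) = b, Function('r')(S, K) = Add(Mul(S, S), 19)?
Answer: Rational(519540466, 1173) ≈ 4.4292e+5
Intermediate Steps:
Function('r')(S, K) = Add(19, Pow(S, 2)) (Function('r')(S, K) = Add(Pow(S, 2), 19) = Add(19, Pow(S, 2)))
Function('R')(b) = Mul(Rational(1, 2), b)
M = Rational(-1, 157) (M = Mul(Add(-197, 194), Pow(Add(Add(19, Pow(14, 2)), 256), -1)) = Mul(-3, Pow(Add(Add(19, 196), 256), -1)) = Mul(-3, Pow(Add(215, 256), -1)) = Mul(-3, Pow(471, -1)) = Mul(-3, Rational(1, 471)) = Rational(-1, 157) ≈ -0.0063694)
Function('N')(X, H) = Pow(Add(Rational(25, 2), X), -1) (Function('N')(X, H) = Pow(Add(X, Mul(Rational(1, 2), 25)), -1) = Pow(Add(X, Rational(25, 2)), -1) = Pow(Add(Rational(25, 2), X), -1))
Add(Function('N')(-599, M), Mul(-1, -442916)) = Add(Mul(2, Pow(Add(25, Mul(2, -599)), -1)), Mul(-1, -442916)) = Add(Mul(2, Pow(Add(25, -1198), -1)), 442916) = Add(Mul(2, Pow(-1173, -1)), 442916) = Add(Mul(2, Rational(-1, 1173)), 442916) = Add(Rational(-2, 1173), 442916) = Rational(519540466, 1173)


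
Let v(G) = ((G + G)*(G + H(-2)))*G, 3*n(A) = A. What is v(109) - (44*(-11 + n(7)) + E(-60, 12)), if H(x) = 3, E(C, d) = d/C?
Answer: 39925883/15 ≈ 2.6617e+6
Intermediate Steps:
n(A) = A/3
v(G) = 2*G²*(3 + G) (v(G) = ((G + G)*(G + 3))*G = ((2*G)*(3 + G))*G = (2*G*(3 + G))*G = 2*G²*(3 + G))
v(109) - (44*(-11 + n(7)) + E(-60, 12)) = 2*109²*(3 + 109) - (44*(-11 + (⅓)*7) + 12/(-60)) = 2*11881*112 - (44*(-11 + 7/3) + 12*(-1/60)) = 2661344 - (44*(-26/3) - ⅕) = 2661344 - (-1144/3 - ⅕) = 2661344 - 1*(-5723/15) = 2661344 + 5723/15 = 39925883/15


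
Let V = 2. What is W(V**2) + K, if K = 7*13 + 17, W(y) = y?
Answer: 112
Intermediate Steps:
K = 108 (K = 91 + 17 = 108)
W(V**2) + K = 2**2 + 108 = 4 + 108 = 112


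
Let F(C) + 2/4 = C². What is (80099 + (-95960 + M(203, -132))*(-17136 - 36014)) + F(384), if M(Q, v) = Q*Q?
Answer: 5820486409/2 ≈ 2.9102e+9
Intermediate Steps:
M(Q, v) = Q²
F(C) = -½ + C²
(80099 + (-95960 + M(203, -132))*(-17136 - 36014)) + F(384) = (80099 + (-95960 + 203²)*(-17136 - 36014)) + (-½ + 384²) = (80099 + (-95960 + 41209)*(-53150)) + (-½ + 147456) = (80099 - 54751*(-53150)) + 294911/2 = (80099 + 2910015650) + 294911/2 = 2910095749 + 294911/2 = 5820486409/2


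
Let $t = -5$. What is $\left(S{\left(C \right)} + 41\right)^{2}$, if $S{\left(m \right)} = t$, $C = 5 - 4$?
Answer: $1296$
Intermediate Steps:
$C = 1$ ($C = 5 - 4 = 1$)
$S{\left(m \right)} = -5$
$\left(S{\left(C \right)} + 41\right)^{2} = \left(-5 + 41\right)^{2} = 36^{2} = 1296$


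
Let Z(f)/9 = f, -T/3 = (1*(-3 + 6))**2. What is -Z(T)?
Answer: 243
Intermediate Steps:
T = -27 (T = -3*(-3 + 6)**2 = -3*(1*3)**2 = -3*3**2 = -3*9 = -27)
Z(f) = 9*f
-Z(T) = -9*(-27) = -1*(-243) = 243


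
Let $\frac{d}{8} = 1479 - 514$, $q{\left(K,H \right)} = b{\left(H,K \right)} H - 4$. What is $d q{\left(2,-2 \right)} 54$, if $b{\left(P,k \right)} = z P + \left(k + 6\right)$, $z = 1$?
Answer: $-6670080$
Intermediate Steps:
$b{\left(P,k \right)} = 6 + P + k$ ($b{\left(P,k \right)} = 1 P + \left(k + 6\right) = P + \left(6 + k\right) = 6 + P + k$)
$q{\left(K,H \right)} = -4 + H \left(6 + H + K\right)$ ($q{\left(K,H \right)} = \left(6 + H + K\right) H - 4 = H \left(6 + H + K\right) - 4 = -4 + H \left(6 + H + K\right)$)
$d = 7720$ ($d = 8 \left(1479 - 514\right) = 8 \cdot 965 = 7720$)
$d q{\left(2,-2 \right)} 54 = 7720 \left(-4 - 2 \left(6 - 2 + 2\right)\right) 54 = 7720 \left(-4 - 12\right) 54 = 7720 \left(\left(-16\right) 54\right) = 7720 \left(-864\right) = -6670080$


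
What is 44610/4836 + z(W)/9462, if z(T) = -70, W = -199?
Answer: 35146775/3813186 ≈ 9.2172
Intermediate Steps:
44610/4836 + z(W)/9462 = 44610/4836 - 70/9462 = 44610*(1/4836) - 70*1/9462 = 7435/806 - 35/4731 = 35146775/3813186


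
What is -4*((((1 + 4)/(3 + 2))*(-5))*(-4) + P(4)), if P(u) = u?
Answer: -96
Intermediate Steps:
-4*((((1 + 4)/(3 + 2))*(-5))*(-4) + P(4)) = -4*((((1 + 4)/(3 + 2))*(-5))*(-4) + 4) = -4*(((5/5)*(-5))*(-4) + 4) = -4*(((5*(1/5))*(-5))*(-4) + 4) = -4*((1*(-5))*(-4) + 4) = -4*(-5*(-4) + 4) = -4*(20 + 4) = -4*24 = -96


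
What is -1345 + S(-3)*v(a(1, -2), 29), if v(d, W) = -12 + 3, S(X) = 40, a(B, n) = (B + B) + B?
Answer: -1705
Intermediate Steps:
a(B, n) = 3*B (a(B, n) = 2*B + B = 3*B)
v(d, W) = -9
-1345 + S(-3)*v(a(1, -2), 29) = -1345 + 40*(-9) = -1345 - 360 = -1705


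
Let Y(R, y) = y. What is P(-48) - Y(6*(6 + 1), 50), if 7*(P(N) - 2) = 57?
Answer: -279/7 ≈ -39.857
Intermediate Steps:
P(N) = 71/7 (P(N) = 2 + (⅐)*57 = 2 + 57/7 = 71/7)
P(-48) - Y(6*(6 + 1), 50) = 71/7 - 1*50 = 71/7 - 50 = -279/7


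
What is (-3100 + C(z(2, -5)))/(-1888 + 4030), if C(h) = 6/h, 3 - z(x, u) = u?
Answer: -1771/1224 ≈ -1.4469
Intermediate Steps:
z(x, u) = 3 - u
(-3100 + C(z(2, -5)))/(-1888 + 4030) = (-3100 + 6/(3 - 1*(-5)))/(-1888 + 4030) = (-3100 + 6/(3 + 5))/2142 = (-3100 + 6/8)*(1/2142) = (-3100 + 6*(⅛))*(1/2142) = (-3100 + ¾)*(1/2142) = -12397/4*1/2142 = -1771/1224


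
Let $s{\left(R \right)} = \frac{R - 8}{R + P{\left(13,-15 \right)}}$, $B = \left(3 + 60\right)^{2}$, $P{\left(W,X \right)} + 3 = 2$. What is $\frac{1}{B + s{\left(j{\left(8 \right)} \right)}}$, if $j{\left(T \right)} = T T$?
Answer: $\frac{9}{35729} \approx 0.0002519$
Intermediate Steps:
$P{\left(W,X \right)} = -1$ ($P{\left(W,X \right)} = -3 + 2 = -1$)
$j{\left(T \right)} = T^{2}$
$B = 3969$ ($B = 63^{2} = 3969$)
$s{\left(R \right)} = \frac{-8 + R}{-1 + R}$ ($s{\left(R \right)} = \frac{R - 8}{R - 1} = \frac{-8 + R}{-1 + R}$)
$\frac{1}{B + s{\left(j{\left(8 \right)} \right)}} = \frac{1}{3969 + \frac{-8 + 8^{2}}{-1 + 8^{2}}} = \frac{1}{3969 + \frac{-8 + 64}{-1 + 64}} = \frac{1}{3969 + \frac{1}{63} \cdot 56} = \frac{1}{3969 + \frac{8}{9}} = \frac{1}{\frac{35729}{9}} = \frac{9}{35729}$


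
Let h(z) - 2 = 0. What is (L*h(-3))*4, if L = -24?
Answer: -192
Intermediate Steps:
h(z) = 2 (h(z) = 2 + 0 = 2)
(L*h(-3))*4 = -24*2*4 = -48*4 = -192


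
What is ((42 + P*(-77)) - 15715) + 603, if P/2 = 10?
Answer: -16610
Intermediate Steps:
P = 20 (P = 2*10 = 20)
((42 + P*(-77)) - 15715) + 603 = ((42 + 20*(-77)) - 15715) + 603 = ((42 - 1540) - 15715) + 603 = (-1498 - 15715) + 603 = -17213 + 603 = -16610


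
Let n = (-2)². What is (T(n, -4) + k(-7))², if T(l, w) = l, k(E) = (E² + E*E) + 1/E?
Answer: 508369/49 ≈ 10375.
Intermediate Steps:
n = 4
k(E) = 1/E + 2*E² (k(E) = (E² + E²) + 1/E = 2*E² + 1/E = 1/E + 2*E²)
(T(n, -4) + k(-7))² = (4 + (1 + 2*(-7)³)/(-7))² = (4 - (1 + 2*(-343))/7)² = (4 - (1 - 686)/7)² = (4 - ⅐*(-685))² = (4 + 685/7)² = (713/7)² = 508369/49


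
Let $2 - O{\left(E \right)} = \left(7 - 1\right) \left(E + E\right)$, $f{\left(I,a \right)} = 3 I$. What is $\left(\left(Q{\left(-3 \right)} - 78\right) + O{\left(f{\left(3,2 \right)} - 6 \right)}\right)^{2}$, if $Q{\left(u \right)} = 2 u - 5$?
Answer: $15129$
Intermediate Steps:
$O{\left(E \right)} = 2 - 12 E$ ($O{\left(E \right)} = 2 - \left(7 - 1\right) \left(E + E\right) = 2 - 6 \cdot 2 E = 2 - 12 E$)
$Q{\left(u \right)} = -5 + 2 u$
$\left(\left(Q{\left(-3 \right)} - 78\right) + O{\left(f{\left(3,2 \right)} - 6 \right)}\right)^{2} = \left(\left(\left(-5 + 2 \left(-3\right)\right) - 78\right) + \left(2 - 12 \left(3 \cdot 3 - 6\right)\right)\right)^{2} = \left(\left(\left(-5 - 6\right) - 78\right) + \left(2 - 12 \left(9 - 6\right)\right)\right)^{2} = \left(\left(-11 - 78\right) + \left(2 - 36\right)\right)^{2} = \left(-89 + \left(2 - 36\right)\right)^{2} = \left(-89 - 34\right)^{2} = \left(-123\right)^{2} = 15129$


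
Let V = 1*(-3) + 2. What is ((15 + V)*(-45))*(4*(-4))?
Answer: 10080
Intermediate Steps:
V = -1 (V = -3 + 2 = -1)
((15 + V)*(-45))*(4*(-4)) = ((15 - 1)*(-45))*(4*(-4)) = (14*(-45))*(-16) = -630*(-16) = 10080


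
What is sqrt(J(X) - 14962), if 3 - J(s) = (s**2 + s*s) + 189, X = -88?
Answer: 6*I*sqrt(851) ≈ 175.03*I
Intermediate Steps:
J(s) = -186 - 2*s**2 (J(s) = 3 - ((s**2 + s*s) + 189) = 3 - ((s**2 + s**2) + 189) = 3 - (2*s**2 + 189) = 3 - (189 + 2*s**2) = 3 + (-189 - 2*s**2) = -186 - 2*s**2)
sqrt(J(X) - 14962) = sqrt((-186 - 2*(-88)**2) - 14962) = sqrt((-186 - 2*7744) - 14962) = sqrt((-186 - 15488) - 14962) = sqrt(-15674 - 14962) = sqrt(-30636) = 6*I*sqrt(851)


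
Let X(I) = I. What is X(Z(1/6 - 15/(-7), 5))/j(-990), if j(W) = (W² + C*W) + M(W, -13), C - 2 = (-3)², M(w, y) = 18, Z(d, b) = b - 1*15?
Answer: -5/484614 ≈ -1.0317e-5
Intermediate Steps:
Z(d, b) = -15 + b (Z(d, b) = b - 15 = -15 + b)
C = 11 (C = 2 + (-3)² = 2 + 9 = 11)
j(W) = 18 + W² + 11*W (j(W) = (W² + 11*W) + 18 = 18 + W² + 11*W)
X(Z(1/6 - 15/(-7), 5))/j(-990) = (-15 + 5)/(18 + (-990)² + 11*(-990)) = -10/(18 + 980100 - 10890) = -10/969228 = -10*1/969228 = -5/484614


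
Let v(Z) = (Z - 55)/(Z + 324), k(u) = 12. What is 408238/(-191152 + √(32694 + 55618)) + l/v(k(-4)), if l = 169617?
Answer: -260301104481179084/196397118507 - 204119*√22078/9134749698 ≈ -1.3254e+6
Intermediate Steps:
v(Z) = (-55 + Z)/(324 + Z)
408238/(-191152 + √(32694 + 55618)) + l/v(k(-4)) = 408238/(-191152 + √(32694 + 55618)) + 169617/(((-55 + 12)/(324 + 12))) = 408238/(-191152 + √88312) + 169617/((-43/336)) = 408238/(-191152 + 2*√22078) + 169617/(((1/336)*(-43))) = 408238/(-191152 + 2*√22078) + 169617/(-43/336) = 408238/(-191152 + 2*√22078) + 169617*(-336/43) = 408238/(-191152 + 2*√22078) - 56991312/43 = -56991312/43 + 408238/(-191152 + 2*√22078)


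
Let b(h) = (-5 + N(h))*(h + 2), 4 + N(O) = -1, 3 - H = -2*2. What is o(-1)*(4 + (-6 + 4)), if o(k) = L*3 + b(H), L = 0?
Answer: -180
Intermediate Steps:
H = 7 (H = 3 - (-2)*2 = 3 - 1*(-4) = 3 + 4 = 7)
N(O) = -5 (N(O) = -4 - 1 = -5)
b(h) = -20 - 10*h (b(h) = (-5 - 5)*(h + 2) = -10*(2 + h) = -20 - 10*h)
o(k) = -90 (o(k) = 0*3 + (-20 - 10*7) = 0 + (-20 - 70) = 0 - 90 = -90)
o(-1)*(4 + (-6 + 4)) = -90*(4 + (-6 + 4)) = -90*(4 - 2) = -90*2 = -180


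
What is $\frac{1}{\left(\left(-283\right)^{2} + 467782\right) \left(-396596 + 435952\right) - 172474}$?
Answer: $\frac{1}{21561838602} \approx 4.6378 \cdot 10^{-11}$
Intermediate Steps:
$\frac{1}{\left(\left(-283\right)^{2} + 467782\right) \left(-396596 + 435952\right) - 172474} = \frac{1}{\left(80089 + 467782\right) 39356 - 172474} = \frac{1}{547871 \cdot 39356 - 172474} = \frac{1}{21562011076 - 172474} = \frac{1}{21561838602}$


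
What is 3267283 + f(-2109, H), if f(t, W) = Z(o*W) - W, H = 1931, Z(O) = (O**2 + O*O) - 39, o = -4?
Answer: 122585665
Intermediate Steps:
Z(O) = -39 + 2*O**2 (Z(O) = (O**2 + O**2) - 39 = 2*O**2 - 39 = -39 + 2*O**2)
f(t, W) = -39 - W + 32*W**2 (f(t, W) = (-39 + 2*(-4*W)**2) - W = (-39 + 2*(16*W**2)) - W = (-39 + 32*W**2) - W = -39 - W + 32*W**2)
3267283 + f(-2109, H) = 3267283 + (-39 - 1*1931 + 32*1931**2) = 3267283 + (-39 - 1931 + 32*3728761) = 3267283 + (-39 - 1931 + 119320352) = 3267283 + 119318382 = 122585665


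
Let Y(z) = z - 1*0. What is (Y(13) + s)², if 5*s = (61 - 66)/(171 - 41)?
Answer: 2852721/16900 ≈ 168.80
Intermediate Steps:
Y(z) = z (Y(z) = z + 0 = z)
s = -1/130 (s = ((61 - 66)/(171 - 41))/5 = (-5/130)/5 = (-5*1/130)/5 = (⅕)*(-1/26) = -1/130 ≈ -0.0076923)
(Y(13) + s)² = (13 - 1/130)² = (1689/130)² = 2852721/16900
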